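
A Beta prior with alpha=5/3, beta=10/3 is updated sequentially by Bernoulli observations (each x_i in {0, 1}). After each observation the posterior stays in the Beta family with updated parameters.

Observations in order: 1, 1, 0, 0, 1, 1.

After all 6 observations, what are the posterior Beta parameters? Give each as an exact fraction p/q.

obs 1: x=1 → posterior Beta(8/3, 10/3)
obs 2: x=1 → posterior Beta(11/3, 10/3)
obs 3: x=0 → posterior Beta(11/3, 13/3)
obs 4: x=0 → posterior Beta(11/3, 16/3)
obs 5: x=1 → posterior Beta(14/3, 16/3)
obs 6: x=1 → posterior Beta(17/3, 16/3)

alpha=17/3, beta=16/3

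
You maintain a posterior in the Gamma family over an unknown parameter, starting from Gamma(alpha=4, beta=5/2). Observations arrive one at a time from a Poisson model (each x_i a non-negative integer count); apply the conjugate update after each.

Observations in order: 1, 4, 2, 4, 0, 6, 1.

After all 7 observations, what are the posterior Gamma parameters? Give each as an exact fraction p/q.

obs 1: x=1 → posterior Gamma(5, 7/2)
obs 2: x=4 → posterior Gamma(9, 9/2)
obs 3: x=2 → posterior Gamma(11, 11/2)
obs 4: x=4 → posterior Gamma(15, 13/2)
obs 5: x=0 → posterior Gamma(15, 15/2)
obs 6: x=6 → posterior Gamma(21, 17/2)
obs 7: x=1 → posterior Gamma(22, 19/2)

alpha=22, beta=19/2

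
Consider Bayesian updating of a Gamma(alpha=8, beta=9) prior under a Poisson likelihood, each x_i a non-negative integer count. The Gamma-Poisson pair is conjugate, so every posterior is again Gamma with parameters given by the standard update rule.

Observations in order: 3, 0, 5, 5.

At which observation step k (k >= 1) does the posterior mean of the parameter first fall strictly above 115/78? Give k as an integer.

obs 1: x=3 → posterior Gamma(11, 10)
obs 2: x=0 → posterior Gamma(11, 11)
obs 3: x=5 → posterior Gamma(16, 12)
obs 4: x=5 → posterior Gamma(21, 13)

k = 4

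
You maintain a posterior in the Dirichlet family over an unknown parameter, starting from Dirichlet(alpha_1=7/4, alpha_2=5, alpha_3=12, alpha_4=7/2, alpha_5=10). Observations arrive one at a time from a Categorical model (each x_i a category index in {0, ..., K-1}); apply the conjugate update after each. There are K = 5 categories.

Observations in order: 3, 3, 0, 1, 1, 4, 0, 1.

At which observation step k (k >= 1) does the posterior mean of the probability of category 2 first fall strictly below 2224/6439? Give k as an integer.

k = 3

obs 1: x=3 → posterior Dirichlet(7/4, 5, 12, 9/2, 10)
obs 2: x=3 → posterior Dirichlet(7/4, 5, 12, 11/2, 10)
obs 3: x=0 → posterior Dirichlet(11/4, 5, 12, 11/2, 10)
obs 4: x=1 → posterior Dirichlet(11/4, 6, 12, 11/2, 10)
obs 5: x=1 → posterior Dirichlet(11/4, 7, 12, 11/2, 10)
obs 6: x=4 → posterior Dirichlet(11/4, 7, 12, 11/2, 11)
obs 7: x=0 → posterior Dirichlet(15/4, 7, 12, 11/2, 11)
obs 8: x=1 → posterior Dirichlet(15/4, 8, 12, 11/2, 11)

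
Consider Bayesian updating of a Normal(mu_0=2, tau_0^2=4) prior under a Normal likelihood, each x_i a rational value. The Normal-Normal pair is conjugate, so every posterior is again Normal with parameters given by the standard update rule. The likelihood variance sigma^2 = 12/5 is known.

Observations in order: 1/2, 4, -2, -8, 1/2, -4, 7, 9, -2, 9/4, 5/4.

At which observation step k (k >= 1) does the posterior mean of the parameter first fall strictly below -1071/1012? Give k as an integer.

k = 6

obs 1: x=1/2 → posterior Normal(17/16, 3/2)
obs 2: x=4 → posterior Normal(57/26, 12/13)
obs 3: x=-2 → posterior Normal(37/36, 2/3)
obs 4: x=-8 → posterior Normal(-43/46, 12/23)
obs 5: x=1/2 → posterior Normal(-19/28, 3/7)
obs 6: x=-4 → posterior Normal(-13/11, 4/11)
obs 7: x=7 → posterior Normal(-2/19, 6/19)
obs 8: x=9 → posterior Normal(41/43, 12/43)
obs 9: x=-2 → posterior Normal(31/48, 1/4)
obs 10: x=9/4 → posterior Normal(169/212, 12/53)
obs 11: x=5/4 → posterior Normal(97/116, 6/29)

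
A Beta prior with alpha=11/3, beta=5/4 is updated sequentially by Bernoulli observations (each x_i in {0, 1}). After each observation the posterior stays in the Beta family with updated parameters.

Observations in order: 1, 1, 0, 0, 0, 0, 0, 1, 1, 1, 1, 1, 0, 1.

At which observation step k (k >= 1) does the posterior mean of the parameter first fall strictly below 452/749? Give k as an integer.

k = 5

obs 1: x=1 → posterior Beta(14/3, 5/4)
obs 2: x=1 → posterior Beta(17/3, 5/4)
obs 3: x=0 → posterior Beta(17/3, 9/4)
obs 4: x=0 → posterior Beta(17/3, 13/4)
obs 5: x=0 → posterior Beta(17/3, 17/4)
obs 6: x=0 → posterior Beta(17/3, 21/4)
obs 7: x=0 → posterior Beta(17/3, 25/4)
obs 8: x=1 → posterior Beta(20/3, 25/4)
obs 9: x=1 → posterior Beta(23/3, 25/4)
obs 10: x=1 → posterior Beta(26/3, 25/4)
obs 11: x=1 → posterior Beta(29/3, 25/4)
obs 12: x=1 → posterior Beta(32/3, 25/4)
obs 13: x=0 → posterior Beta(32/3, 29/4)
obs 14: x=1 → posterior Beta(35/3, 29/4)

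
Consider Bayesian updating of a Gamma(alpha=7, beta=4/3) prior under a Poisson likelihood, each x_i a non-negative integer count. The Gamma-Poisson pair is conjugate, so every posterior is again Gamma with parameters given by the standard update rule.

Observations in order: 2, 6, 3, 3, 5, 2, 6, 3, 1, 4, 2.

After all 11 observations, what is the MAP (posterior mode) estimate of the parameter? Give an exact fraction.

129/37

obs 1: x=2 → posterior Gamma(9, 7/3)
obs 2: x=6 → posterior Gamma(15, 10/3)
obs 3: x=3 → posterior Gamma(18, 13/3)
obs 4: x=3 → posterior Gamma(21, 16/3)
obs 5: x=5 → posterior Gamma(26, 19/3)
obs 6: x=2 → posterior Gamma(28, 22/3)
obs 7: x=6 → posterior Gamma(34, 25/3)
obs 8: x=3 → posterior Gamma(37, 28/3)
obs 9: x=1 → posterior Gamma(38, 31/3)
obs 10: x=4 → posterior Gamma(42, 34/3)
obs 11: x=2 → posterior Gamma(44, 37/3)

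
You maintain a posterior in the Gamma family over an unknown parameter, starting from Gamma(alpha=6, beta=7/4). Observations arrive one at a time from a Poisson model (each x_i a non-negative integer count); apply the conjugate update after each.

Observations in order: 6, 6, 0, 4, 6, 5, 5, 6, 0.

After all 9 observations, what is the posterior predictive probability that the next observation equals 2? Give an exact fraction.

obs 1: x=6 → posterior Gamma(12, 11/4)
obs 2: x=6 → posterior Gamma(18, 15/4)
obs 3: x=0 → posterior Gamma(18, 19/4)
obs 4: x=4 → posterior Gamma(22, 23/4)
obs 5: x=6 → posterior Gamma(28, 27/4)
obs 6: x=5 → posterior Gamma(33, 31/4)
obs 7: x=5 → posterior Gamma(38, 35/4)
obs 8: x=6 → posterior Gamma(44, 39/4)
obs 9: x=0 → posterior Gamma(44, 43/4)

11813190915751655813156863511435651343666787556571916071080328794579819727840/82509026882222311120566982684134696912730742581791615268985651657159497554529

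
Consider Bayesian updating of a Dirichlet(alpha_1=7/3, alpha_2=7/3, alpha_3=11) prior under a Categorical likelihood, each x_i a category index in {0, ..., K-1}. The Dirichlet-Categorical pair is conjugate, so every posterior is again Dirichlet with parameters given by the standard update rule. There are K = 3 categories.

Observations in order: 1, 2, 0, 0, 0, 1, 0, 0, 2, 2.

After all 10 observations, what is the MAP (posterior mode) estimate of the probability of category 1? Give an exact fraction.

obs 1: x=1 → posterior Dirichlet(7/3, 10/3, 11)
obs 2: x=2 → posterior Dirichlet(7/3, 10/3, 12)
obs 3: x=0 → posterior Dirichlet(10/3, 10/3, 12)
obs 4: x=0 → posterior Dirichlet(13/3, 10/3, 12)
obs 5: x=0 → posterior Dirichlet(16/3, 10/3, 12)
obs 6: x=1 → posterior Dirichlet(16/3, 13/3, 12)
obs 7: x=0 → posterior Dirichlet(19/3, 13/3, 12)
obs 8: x=0 → posterior Dirichlet(22/3, 13/3, 12)
obs 9: x=2 → posterior Dirichlet(22/3, 13/3, 13)
obs 10: x=2 → posterior Dirichlet(22/3, 13/3, 14)

5/34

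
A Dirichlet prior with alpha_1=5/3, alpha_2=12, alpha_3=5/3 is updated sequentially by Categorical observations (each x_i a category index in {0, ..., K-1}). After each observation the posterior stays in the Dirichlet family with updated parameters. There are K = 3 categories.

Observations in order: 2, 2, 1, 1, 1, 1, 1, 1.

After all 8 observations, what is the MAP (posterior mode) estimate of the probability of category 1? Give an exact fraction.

obs 1: x=2 → posterior Dirichlet(5/3, 12, 8/3)
obs 2: x=2 → posterior Dirichlet(5/3, 12, 11/3)
obs 3: x=1 → posterior Dirichlet(5/3, 13, 11/3)
obs 4: x=1 → posterior Dirichlet(5/3, 14, 11/3)
obs 5: x=1 → posterior Dirichlet(5/3, 15, 11/3)
obs 6: x=1 → posterior Dirichlet(5/3, 16, 11/3)
obs 7: x=1 → posterior Dirichlet(5/3, 17, 11/3)
obs 8: x=1 → posterior Dirichlet(5/3, 18, 11/3)

51/61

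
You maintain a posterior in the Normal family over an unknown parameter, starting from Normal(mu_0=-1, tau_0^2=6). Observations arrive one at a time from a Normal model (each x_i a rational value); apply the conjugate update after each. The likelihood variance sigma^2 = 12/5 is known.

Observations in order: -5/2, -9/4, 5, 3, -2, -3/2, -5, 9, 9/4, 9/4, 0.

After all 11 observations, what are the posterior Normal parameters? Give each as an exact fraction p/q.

obs 1: x=-5/2 → posterior Normal(-29/14, 12/7)
obs 2: x=-9/4 → posterior Normal(-103/48, 1)
obs 3: x=5 → posterior Normal(-3/68, 12/17)
obs 4: x=3 → posterior Normal(57/88, 6/11)
obs 5: x=-2 → posterior Normal(17/108, 4/9)
obs 6: x=-3/2 → posterior Normal(-13/128, 3/8)
obs 7: x=-5 → posterior Normal(-113/148, 12/37)
obs 8: x=9 → posterior Normal(67/168, 2/7)
obs 9: x=9/4 → posterior Normal(28/47, 12/47)
obs 10: x=9/4 → posterior Normal(157/208, 3/13)
obs 11: x=0 → posterior Normal(157/228, 4/19)

mu_0=157/228, tau_0^2=4/19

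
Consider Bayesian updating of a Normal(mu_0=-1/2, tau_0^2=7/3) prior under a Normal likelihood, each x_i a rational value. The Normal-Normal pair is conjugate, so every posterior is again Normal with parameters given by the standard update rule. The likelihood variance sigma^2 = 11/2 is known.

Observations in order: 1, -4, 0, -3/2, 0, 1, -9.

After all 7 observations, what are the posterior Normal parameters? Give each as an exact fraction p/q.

obs 1: x=1 → posterior Normal(-5/94, 77/47)
obs 2: x=-4 → posterior Normal(-117/122, 77/61)
obs 3: x=0 → posterior Normal(-39/50, 77/75)
obs 4: x=-3/2 → posterior Normal(-159/178, 77/89)
obs 5: x=0 → posterior Normal(-159/206, 77/103)
obs 6: x=1 → posterior Normal(-131/234, 77/117)
obs 7: x=-9 → posterior Normal(-383/262, 77/131)

mu_0=-383/262, tau_0^2=77/131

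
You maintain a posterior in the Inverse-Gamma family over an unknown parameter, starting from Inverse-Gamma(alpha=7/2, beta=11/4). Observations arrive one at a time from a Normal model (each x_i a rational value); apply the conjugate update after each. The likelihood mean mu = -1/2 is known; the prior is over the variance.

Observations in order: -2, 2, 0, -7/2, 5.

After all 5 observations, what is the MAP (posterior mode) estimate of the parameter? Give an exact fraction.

obs 1: x=-2 → posterior Inverse-Gamma(4, 31/8)
obs 2: x=2 → posterior Inverse-Gamma(9/2, 7)
obs 3: x=0 → posterior Inverse-Gamma(5, 57/8)
obs 4: x=-7/2 → posterior Inverse-Gamma(11/2, 93/8)
obs 5: x=5 → posterior Inverse-Gamma(6, 107/4)

107/28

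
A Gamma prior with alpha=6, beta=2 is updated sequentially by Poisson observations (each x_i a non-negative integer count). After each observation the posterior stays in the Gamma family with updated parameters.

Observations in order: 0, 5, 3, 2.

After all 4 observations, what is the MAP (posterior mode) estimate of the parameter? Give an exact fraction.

5/2

obs 1: x=0 → posterior Gamma(6, 3)
obs 2: x=5 → posterior Gamma(11, 4)
obs 3: x=3 → posterior Gamma(14, 5)
obs 4: x=2 → posterior Gamma(16, 6)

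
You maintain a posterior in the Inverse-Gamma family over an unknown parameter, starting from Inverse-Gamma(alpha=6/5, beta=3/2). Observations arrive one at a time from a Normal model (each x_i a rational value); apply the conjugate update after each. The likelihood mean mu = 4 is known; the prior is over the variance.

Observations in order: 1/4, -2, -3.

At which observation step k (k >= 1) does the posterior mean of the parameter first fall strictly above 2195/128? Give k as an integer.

k = 2

obs 1: x=1/4 → posterior Inverse-Gamma(17/10, 273/32)
obs 2: x=-2 → posterior Inverse-Gamma(11/5, 849/32)
obs 3: x=-3 → posterior Inverse-Gamma(27/10, 1633/32)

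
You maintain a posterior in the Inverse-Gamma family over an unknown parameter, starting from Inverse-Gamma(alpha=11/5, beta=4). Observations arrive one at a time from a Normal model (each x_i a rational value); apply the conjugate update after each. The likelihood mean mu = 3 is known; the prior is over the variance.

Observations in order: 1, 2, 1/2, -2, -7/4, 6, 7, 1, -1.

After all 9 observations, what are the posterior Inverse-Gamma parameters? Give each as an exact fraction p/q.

obs 1: x=1 → posterior Inverse-Gamma(27/10, 6)
obs 2: x=2 → posterior Inverse-Gamma(16/5, 13/2)
obs 3: x=1/2 → posterior Inverse-Gamma(37/10, 77/8)
obs 4: x=-2 → posterior Inverse-Gamma(21/5, 177/8)
obs 5: x=-7/4 → posterior Inverse-Gamma(47/10, 1069/32)
obs 6: x=6 → posterior Inverse-Gamma(26/5, 1213/32)
obs 7: x=7 → posterior Inverse-Gamma(57/10, 1469/32)
obs 8: x=1 → posterior Inverse-Gamma(31/5, 1533/32)
obs 9: x=-1 → posterior Inverse-Gamma(67/10, 1789/32)

alpha=67/10, beta=1789/32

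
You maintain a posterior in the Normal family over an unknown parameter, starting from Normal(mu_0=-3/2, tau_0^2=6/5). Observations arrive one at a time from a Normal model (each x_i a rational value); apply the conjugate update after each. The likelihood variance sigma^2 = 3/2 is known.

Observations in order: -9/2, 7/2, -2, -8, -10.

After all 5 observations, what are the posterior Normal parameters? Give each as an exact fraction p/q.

obs 1: x=-9/2 → posterior Normal(-17/6, 2/3)
obs 2: x=7/2 → posterior Normal(-23/26, 6/13)
obs 3: x=-2 → posterior Normal(-39/34, 6/17)
obs 4: x=-8 → posterior Normal(-103/42, 2/7)
obs 5: x=-10 → posterior Normal(-183/50, 6/25)

mu_0=-183/50, tau_0^2=6/25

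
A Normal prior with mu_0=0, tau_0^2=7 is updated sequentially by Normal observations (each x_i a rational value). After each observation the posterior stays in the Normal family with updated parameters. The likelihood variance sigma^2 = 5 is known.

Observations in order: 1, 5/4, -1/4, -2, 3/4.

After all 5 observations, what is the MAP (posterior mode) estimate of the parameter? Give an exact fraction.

21/160

obs 1: x=1 → posterior Normal(7/12, 35/12)
obs 2: x=5/4 → posterior Normal(63/76, 35/19)
obs 3: x=-1/4 → posterior Normal(7/13, 35/26)
obs 4: x=-2 → posterior Normal(0, 35/33)
obs 5: x=3/4 → posterior Normal(21/160, 7/8)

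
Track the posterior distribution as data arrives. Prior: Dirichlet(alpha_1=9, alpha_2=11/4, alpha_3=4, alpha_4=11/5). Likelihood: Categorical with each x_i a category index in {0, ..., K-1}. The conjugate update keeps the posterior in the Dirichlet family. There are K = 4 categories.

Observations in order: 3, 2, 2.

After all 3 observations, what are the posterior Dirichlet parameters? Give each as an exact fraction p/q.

obs 1: x=3 → posterior Dirichlet(9, 11/4, 4, 16/5)
obs 2: x=2 → posterior Dirichlet(9, 11/4, 5, 16/5)
obs 3: x=2 → posterior Dirichlet(9, 11/4, 6, 16/5)

alpha_1=9, alpha_2=11/4, alpha_3=6, alpha_4=16/5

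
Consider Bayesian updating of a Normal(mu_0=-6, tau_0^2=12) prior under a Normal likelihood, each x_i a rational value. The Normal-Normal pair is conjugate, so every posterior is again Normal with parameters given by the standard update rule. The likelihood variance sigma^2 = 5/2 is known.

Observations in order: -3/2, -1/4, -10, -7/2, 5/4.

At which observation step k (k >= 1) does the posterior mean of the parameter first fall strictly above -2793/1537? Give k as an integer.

obs 1: x=-3/2 → posterior Normal(-66/29, 60/29)
obs 2: x=-1/4 → posterior Normal(-72/53, 60/53)
obs 3: x=-10 → posterior Normal(-312/77, 60/77)
obs 4: x=-7/2 → posterior Normal(-396/101, 60/101)
obs 5: x=5/4 → posterior Normal(-366/125, 12/25)

k = 2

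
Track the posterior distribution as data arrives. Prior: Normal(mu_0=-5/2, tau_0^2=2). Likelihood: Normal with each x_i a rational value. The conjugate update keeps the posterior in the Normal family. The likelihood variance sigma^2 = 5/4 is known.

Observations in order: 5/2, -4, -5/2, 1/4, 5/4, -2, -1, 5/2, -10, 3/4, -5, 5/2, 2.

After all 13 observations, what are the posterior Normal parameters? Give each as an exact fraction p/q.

obs 1: x=5/2 → posterior Normal(15/26, 10/13)
obs 2: x=-4 → posterior Normal(-7/6, 10/21)
obs 3: x=-5/2 → posterior Normal(-89/58, 10/29)
obs 4: x=1/4 → posterior Normal(-85/74, 10/37)
obs 5: x=5/4 → posterior Normal(-13/18, 2/9)
obs 6: x=-2 → posterior Normal(-97/106, 10/53)
obs 7: x=-1 → posterior Normal(-113/122, 10/61)
obs 8: x=5/2 → posterior Normal(-73/138, 10/69)
obs 9: x=-10 → posterior Normal(-233/154, 10/77)
obs 10: x=3/4 → posterior Normal(-13/10, 2/17)
obs 11: x=-5 → posterior Normal(-301/186, 10/93)
obs 12: x=5/2 → posterior Normal(-261/202, 10/101)
obs 13: x=2 → posterior Normal(-229/218, 10/109)

mu_0=-229/218, tau_0^2=10/109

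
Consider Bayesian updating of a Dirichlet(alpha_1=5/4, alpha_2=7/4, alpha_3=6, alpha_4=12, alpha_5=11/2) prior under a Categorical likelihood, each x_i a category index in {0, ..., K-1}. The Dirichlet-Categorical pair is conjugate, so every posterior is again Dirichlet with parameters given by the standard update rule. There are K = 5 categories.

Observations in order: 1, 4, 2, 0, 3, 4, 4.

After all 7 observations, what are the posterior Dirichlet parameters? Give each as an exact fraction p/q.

alpha_1=9/4, alpha_2=11/4, alpha_3=7, alpha_4=13, alpha_5=17/2

obs 1: x=1 → posterior Dirichlet(5/4, 11/4, 6, 12, 11/2)
obs 2: x=4 → posterior Dirichlet(5/4, 11/4, 6, 12, 13/2)
obs 3: x=2 → posterior Dirichlet(5/4, 11/4, 7, 12, 13/2)
obs 4: x=0 → posterior Dirichlet(9/4, 11/4, 7, 12, 13/2)
obs 5: x=3 → posterior Dirichlet(9/4, 11/4, 7, 13, 13/2)
obs 6: x=4 → posterior Dirichlet(9/4, 11/4, 7, 13, 15/2)
obs 7: x=4 → posterior Dirichlet(9/4, 11/4, 7, 13, 17/2)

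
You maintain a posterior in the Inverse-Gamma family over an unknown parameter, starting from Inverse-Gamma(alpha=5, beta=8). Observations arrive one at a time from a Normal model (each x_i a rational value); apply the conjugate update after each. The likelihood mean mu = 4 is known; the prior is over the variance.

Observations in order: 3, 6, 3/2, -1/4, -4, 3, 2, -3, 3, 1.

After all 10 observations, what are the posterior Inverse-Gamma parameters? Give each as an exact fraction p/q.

alpha=10, beta=2773/32

obs 1: x=3 → posterior Inverse-Gamma(11/2, 17/2)
obs 2: x=6 → posterior Inverse-Gamma(6, 21/2)
obs 3: x=3/2 → posterior Inverse-Gamma(13/2, 109/8)
obs 4: x=-1/4 → posterior Inverse-Gamma(7, 725/32)
obs 5: x=-4 → posterior Inverse-Gamma(15/2, 1749/32)
obs 6: x=3 → posterior Inverse-Gamma(8, 1765/32)
obs 7: x=2 → posterior Inverse-Gamma(17/2, 1829/32)
obs 8: x=-3 → posterior Inverse-Gamma(9, 2613/32)
obs 9: x=3 → posterior Inverse-Gamma(19/2, 2629/32)
obs 10: x=1 → posterior Inverse-Gamma(10, 2773/32)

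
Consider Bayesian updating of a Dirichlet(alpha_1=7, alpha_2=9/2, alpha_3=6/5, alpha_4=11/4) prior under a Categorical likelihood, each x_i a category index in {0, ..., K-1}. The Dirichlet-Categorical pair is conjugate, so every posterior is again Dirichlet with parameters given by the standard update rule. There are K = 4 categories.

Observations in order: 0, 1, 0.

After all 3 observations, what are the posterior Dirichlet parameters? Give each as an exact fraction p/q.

obs 1: x=0 → posterior Dirichlet(8, 9/2, 6/5, 11/4)
obs 2: x=1 → posterior Dirichlet(8, 11/2, 6/5, 11/4)
obs 3: x=0 → posterior Dirichlet(9, 11/2, 6/5, 11/4)

alpha_1=9, alpha_2=11/2, alpha_3=6/5, alpha_4=11/4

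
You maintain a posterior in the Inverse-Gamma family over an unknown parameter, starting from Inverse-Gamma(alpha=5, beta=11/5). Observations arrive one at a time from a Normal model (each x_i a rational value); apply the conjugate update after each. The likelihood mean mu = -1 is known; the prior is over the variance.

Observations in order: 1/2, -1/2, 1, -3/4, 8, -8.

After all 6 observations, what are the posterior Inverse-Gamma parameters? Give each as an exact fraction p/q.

obs 1: x=1/2 → posterior Inverse-Gamma(11/2, 133/40)
obs 2: x=-1/2 → posterior Inverse-Gamma(6, 69/20)
obs 3: x=1 → posterior Inverse-Gamma(13/2, 109/20)
obs 4: x=-3/4 → posterior Inverse-Gamma(7, 877/160)
obs 5: x=8 → posterior Inverse-Gamma(15/2, 7357/160)
obs 6: x=-8 → posterior Inverse-Gamma(8, 11277/160)

alpha=8, beta=11277/160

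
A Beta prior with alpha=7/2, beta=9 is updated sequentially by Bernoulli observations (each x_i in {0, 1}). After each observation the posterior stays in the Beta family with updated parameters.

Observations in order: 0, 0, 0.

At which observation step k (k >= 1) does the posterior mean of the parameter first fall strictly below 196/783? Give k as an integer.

obs 1: x=0 → posterior Beta(7/2, 10)
obs 2: x=0 → posterior Beta(7/2, 11)
obs 3: x=0 → posterior Beta(7/2, 12)

k = 2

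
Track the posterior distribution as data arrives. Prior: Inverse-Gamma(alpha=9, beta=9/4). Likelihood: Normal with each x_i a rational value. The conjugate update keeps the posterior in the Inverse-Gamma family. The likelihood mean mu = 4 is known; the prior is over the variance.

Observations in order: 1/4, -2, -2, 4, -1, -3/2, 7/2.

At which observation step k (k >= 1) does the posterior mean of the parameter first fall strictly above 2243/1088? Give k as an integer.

k = 2

obs 1: x=1/4 → posterior Inverse-Gamma(19/2, 297/32)
obs 2: x=-2 → posterior Inverse-Gamma(10, 873/32)
obs 3: x=-2 → posterior Inverse-Gamma(21/2, 1449/32)
obs 4: x=4 → posterior Inverse-Gamma(11, 1449/32)
obs 5: x=-1 → posterior Inverse-Gamma(23/2, 1849/32)
obs 6: x=-3/2 → posterior Inverse-Gamma(12, 2333/32)
obs 7: x=7/2 → posterior Inverse-Gamma(25/2, 2337/32)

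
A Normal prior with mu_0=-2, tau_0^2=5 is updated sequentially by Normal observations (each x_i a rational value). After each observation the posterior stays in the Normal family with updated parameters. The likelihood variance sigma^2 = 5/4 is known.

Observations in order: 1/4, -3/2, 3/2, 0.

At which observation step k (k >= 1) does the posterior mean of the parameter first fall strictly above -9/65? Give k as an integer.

obs 1: x=1/4 → posterior Normal(-1/5, 1)
obs 2: x=-3/2 → posterior Normal(-7/9, 5/9)
obs 3: x=3/2 → posterior Normal(-1/13, 5/13)
obs 4: x=0 → posterior Normal(-1/17, 5/17)

k = 3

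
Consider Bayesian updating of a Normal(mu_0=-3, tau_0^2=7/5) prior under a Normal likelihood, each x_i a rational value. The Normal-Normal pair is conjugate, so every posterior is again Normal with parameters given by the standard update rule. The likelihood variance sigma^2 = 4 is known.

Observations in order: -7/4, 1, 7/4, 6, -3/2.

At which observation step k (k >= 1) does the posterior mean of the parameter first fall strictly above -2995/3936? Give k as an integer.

obs 1: x=-7/4 → posterior Normal(-289/108, 28/27)
obs 2: x=1 → posterior Normal(-261/136, 14/17)
obs 3: x=7/4 → posterior Normal(-53/41, 28/41)
obs 4: x=6 → posterior Normal(-11/48, 7/12)
obs 5: x=-3/2 → posterior Normal(-43/110, 28/55)

k = 4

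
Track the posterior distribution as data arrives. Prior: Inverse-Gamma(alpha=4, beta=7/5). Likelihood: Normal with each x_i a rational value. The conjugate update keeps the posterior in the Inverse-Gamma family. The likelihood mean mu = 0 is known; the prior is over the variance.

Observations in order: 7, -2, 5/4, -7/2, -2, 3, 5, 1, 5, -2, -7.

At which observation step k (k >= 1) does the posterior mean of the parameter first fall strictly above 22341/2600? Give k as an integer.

obs 1: x=7 → posterior Inverse-Gamma(9/2, 259/10)
obs 2: x=-2 → posterior Inverse-Gamma(5, 279/10)
obs 3: x=5/4 → posterior Inverse-Gamma(11/2, 4589/160)
obs 4: x=-7/2 → posterior Inverse-Gamma(6, 5569/160)
obs 5: x=-2 → posterior Inverse-Gamma(13/2, 5889/160)
obs 6: x=3 → posterior Inverse-Gamma(7, 6609/160)
obs 7: x=5 → posterior Inverse-Gamma(15/2, 8609/160)
obs 8: x=1 → posterior Inverse-Gamma(8, 8689/160)
obs 9: x=5 → posterior Inverse-Gamma(17/2, 10689/160)
obs 10: x=-2 → posterior Inverse-Gamma(9, 11009/160)
obs 11: x=-7 → posterior Inverse-Gamma(19/2, 14929/160)

k = 9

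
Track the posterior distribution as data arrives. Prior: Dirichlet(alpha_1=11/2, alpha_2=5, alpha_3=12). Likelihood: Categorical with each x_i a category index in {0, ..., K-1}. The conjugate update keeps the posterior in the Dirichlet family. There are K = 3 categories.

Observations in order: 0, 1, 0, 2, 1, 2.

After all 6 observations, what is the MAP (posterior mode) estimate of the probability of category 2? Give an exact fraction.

obs 1: x=0 → posterior Dirichlet(13/2, 5, 12)
obs 2: x=1 → posterior Dirichlet(13/2, 6, 12)
obs 3: x=0 → posterior Dirichlet(15/2, 6, 12)
obs 4: x=2 → posterior Dirichlet(15/2, 6, 13)
obs 5: x=1 → posterior Dirichlet(15/2, 7, 13)
obs 6: x=2 → posterior Dirichlet(15/2, 7, 14)

26/51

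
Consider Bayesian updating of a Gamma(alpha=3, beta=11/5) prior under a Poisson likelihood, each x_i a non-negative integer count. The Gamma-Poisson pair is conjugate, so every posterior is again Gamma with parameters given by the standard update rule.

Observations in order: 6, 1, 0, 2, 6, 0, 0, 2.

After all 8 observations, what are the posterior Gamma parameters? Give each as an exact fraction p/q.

obs 1: x=6 → posterior Gamma(9, 16/5)
obs 2: x=1 → posterior Gamma(10, 21/5)
obs 3: x=0 → posterior Gamma(10, 26/5)
obs 4: x=2 → posterior Gamma(12, 31/5)
obs 5: x=6 → posterior Gamma(18, 36/5)
obs 6: x=0 → posterior Gamma(18, 41/5)
obs 7: x=0 → posterior Gamma(18, 46/5)
obs 8: x=2 → posterior Gamma(20, 51/5)

alpha=20, beta=51/5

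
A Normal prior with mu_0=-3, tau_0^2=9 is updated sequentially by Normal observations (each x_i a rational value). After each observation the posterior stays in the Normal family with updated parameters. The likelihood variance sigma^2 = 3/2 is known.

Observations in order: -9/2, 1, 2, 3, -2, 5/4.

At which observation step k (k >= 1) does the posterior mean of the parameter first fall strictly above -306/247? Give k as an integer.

k = 3

obs 1: x=-9/2 → posterior Normal(-30/7, 9/7)
obs 2: x=1 → posterior Normal(-24/13, 9/13)
obs 3: x=2 → posterior Normal(-12/19, 9/19)
obs 4: x=3 → posterior Normal(6/25, 9/25)
obs 5: x=-2 → posterior Normal(-6/31, 9/31)
obs 6: x=5/4 → posterior Normal(3/74, 9/37)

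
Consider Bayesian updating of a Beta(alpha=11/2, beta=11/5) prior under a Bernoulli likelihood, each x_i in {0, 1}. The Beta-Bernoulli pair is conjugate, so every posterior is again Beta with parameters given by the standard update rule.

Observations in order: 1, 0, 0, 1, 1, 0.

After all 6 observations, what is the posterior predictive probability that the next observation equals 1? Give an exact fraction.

85/137

obs 1: x=1 → posterior Beta(13/2, 11/5)
obs 2: x=0 → posterior Beta(13/2, 16/5)
obs 3: x=0 → posterior Beta(13/2, 21/5)
obs 4: x=1 → posterior Beta(15/2, 21/5)
obs 5: x=1 → posterior Beta(17/2, 21/5)
obs 6: x=0 → posterior Beta(17/2, 26/5)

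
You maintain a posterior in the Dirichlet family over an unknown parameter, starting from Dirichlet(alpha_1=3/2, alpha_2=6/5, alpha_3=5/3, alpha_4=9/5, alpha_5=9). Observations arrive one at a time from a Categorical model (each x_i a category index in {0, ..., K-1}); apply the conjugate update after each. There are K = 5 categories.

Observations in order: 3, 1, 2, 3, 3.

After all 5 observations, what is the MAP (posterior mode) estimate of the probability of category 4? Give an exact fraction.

obs 1: x=3 → posterior Dirichlet(3/2, 6/5, 5/3, 14/5, 9)
obs 2: x=1 → posterior Dirichlet(3/2, 11/5, 5/3, 14/5, 9)
obs 3: x=2 → posterior Dirichlet(3/2, 11/5, 8/3, 14/5, 9)
obs 4: x=3 → posterior Dirichlet(3/2, 11/5, 8/3, 19/5, 9)
obs 5: x=3 → posterior Dirichlet(3/2, 11/5, 8/3, 24/5, 9)

48/91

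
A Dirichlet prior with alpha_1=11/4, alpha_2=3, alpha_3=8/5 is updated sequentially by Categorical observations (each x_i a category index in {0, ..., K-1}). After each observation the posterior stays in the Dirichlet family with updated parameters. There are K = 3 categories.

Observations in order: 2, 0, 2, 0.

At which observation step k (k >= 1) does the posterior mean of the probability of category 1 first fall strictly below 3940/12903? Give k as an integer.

k = 3

obs 1: x=2 → posterior Dirichlet(11/4, 3, 13/5)
obs 2: x=0 → posterior Dirichlet(15/4, 3, 13/5)
obs 3: x=2 → posterior Dirichlet(15/4, 3, 18/5)
obs 4: x=0 → posterior Dirichlet(19/4, 3, 18/5)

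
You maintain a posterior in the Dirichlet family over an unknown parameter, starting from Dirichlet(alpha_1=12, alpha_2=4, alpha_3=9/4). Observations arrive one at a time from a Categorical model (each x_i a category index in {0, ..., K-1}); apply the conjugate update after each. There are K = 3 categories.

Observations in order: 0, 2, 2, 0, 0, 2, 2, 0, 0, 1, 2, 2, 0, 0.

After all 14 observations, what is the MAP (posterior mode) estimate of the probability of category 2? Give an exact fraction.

obs 1: x=0 → posterior Dirichlet(13, 4, 9/4)
obs 2: x=2 → posterior Dirichlet(13, 4, 13/4)
obs 3: x=2 → posterior Dirichlet(13, 4, 17/4)
obs 4: x=0 → posterior Dirichlet(14, 4, 17/4)
obs 5: x=0 → posterior Dirichlet(15, 4, 17/4)
obs 6: x=2 → posterior Dirichlet(15, 4, 21/4)
obs 7: x=2 → posterior Dirichlet(15, 4, 25/4)
obs 8: x=0 → posterior Dirichlet(16, 4, 25/4)
obs 9: x=0 → posterior Dirichlet(17, 4, 25/4)
obs 10: x=1 → posterior Dirichlet(17, 5, 25/4)
obs 11: x=2 → posterior Dirichlet(17, 5, 29/4)
obs 12: x=2 → posterior Dirichlet(17, 5, 33/4)
obs 13: x=0 → posterior Dirichlet(18, 5, 33/4)
obs 14: x=0 → posterior Dirichlet(19, 5, 33/4)

29/117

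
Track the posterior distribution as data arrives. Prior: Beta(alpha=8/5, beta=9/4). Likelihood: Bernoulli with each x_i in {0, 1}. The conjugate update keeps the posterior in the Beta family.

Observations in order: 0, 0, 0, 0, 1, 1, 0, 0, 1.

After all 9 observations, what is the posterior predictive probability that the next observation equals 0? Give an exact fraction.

165/257

obs 1: x=0 → posterior Beta(8/5, 13/4)
obs 2: x=0 → posterior Beta(8/5, 17/4)
obs 3: x=0 → posterior Beta(8/5, 21/4)
obs 4: x=0 → posterior Beta(8/5, 25/4)
obs 5: x=1 → posterior Beta(13/5, 25/4)
obs 6: x=1 → posterior Beta(18/5, 25/4)
obs 7: x=0 → posterior Beta(18/5, 29/4)
obs 8: x=0 → posterior Beta(18/5, 33/4)
obs 9: x=1 → posterior Beta(23/5, 33/4)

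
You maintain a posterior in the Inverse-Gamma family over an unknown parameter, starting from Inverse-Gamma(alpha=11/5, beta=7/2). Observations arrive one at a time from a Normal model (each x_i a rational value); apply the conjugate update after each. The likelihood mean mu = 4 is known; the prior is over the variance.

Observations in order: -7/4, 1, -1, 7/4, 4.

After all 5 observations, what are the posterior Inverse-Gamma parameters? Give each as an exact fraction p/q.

obs 1: x=-7/4 → posterior Inverse-Gamma(27/10, 641/32)
obs 2: x=1 → posterior Inverse-Gamma(16/5, 785/32)
obs 3: x=-1 → posterior Inverse-Gamma(37/10, 1185/32)
obs 4: x=7/4 → posterior Inverse-Gamma(21/5, 633/16)
obs 5: x=4 → posterior Inverse-Gamma(47/10, 633/16)

alpha=47/10, beta=633/16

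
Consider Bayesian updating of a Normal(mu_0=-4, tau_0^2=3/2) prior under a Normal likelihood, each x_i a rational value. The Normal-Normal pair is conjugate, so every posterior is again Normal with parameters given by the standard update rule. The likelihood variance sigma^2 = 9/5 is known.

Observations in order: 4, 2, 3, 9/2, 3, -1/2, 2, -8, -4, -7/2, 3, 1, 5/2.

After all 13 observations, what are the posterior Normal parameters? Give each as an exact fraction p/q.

mu_0=21/71, tau_0^2=9/71

obs 1: x=4 → posterior Normal(-4/11, 9/11)
obs 2: x=2 → posterior Normal(3/8, 9/16)
obs 3: x=3 → posterior Normal(1, 3/7)
obs 4: x=9/2 → posterior Normal(87/52, 9/26)
obs 5: x=3 → posterior Normal(117/62, 9/31)
obs 6: x=-1/2 → posterior Normal(14/9, 1/4)
obs 7: x=2 → posterior Normal(66/41, 9/41)
obs 8: x=-8 → posterior Normal(13/23, 9/46)
obs 9: x=-4 → posterior Normal(2/17, 3/17)
obs 10: x=-7/2 → posterior Normal(-23/112, 9/56)
obs 11: x=3 → posterior Normal(7/122, 9/61)
obs 12: x=1 → posterior Normal(17/132, 3/22)
obs 13: x=5/2 → posterior Normal(21/71, 9/71)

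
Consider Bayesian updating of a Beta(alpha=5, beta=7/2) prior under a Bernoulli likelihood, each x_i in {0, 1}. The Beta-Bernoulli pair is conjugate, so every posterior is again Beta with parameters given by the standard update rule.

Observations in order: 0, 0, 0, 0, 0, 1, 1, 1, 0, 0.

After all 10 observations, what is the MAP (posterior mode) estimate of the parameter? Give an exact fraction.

14/33

obs 1: x=0 → posterior Beta(5, 9/2)
obs 2: x=0 → posterior Beta(5, 11/2)
obs 3: x=0 → posterior Beta(5, 13/2)
obs 4: x=0 → posterior Beta(5, 15/2)
obs 5: x=0 → posterior Beta(5, 17/2)
obs 6: x=1 → posterior Beta(6, 17/2)
obs 7: x=1 → posterior Beta(7, 17/2)
obs 8: x=1 → posterior Beta(8, 17/2)
obs 9: x=0 → posterior Beta(8, 19/2)
obs 10: x=0 → posterior Beta(8, 21/2)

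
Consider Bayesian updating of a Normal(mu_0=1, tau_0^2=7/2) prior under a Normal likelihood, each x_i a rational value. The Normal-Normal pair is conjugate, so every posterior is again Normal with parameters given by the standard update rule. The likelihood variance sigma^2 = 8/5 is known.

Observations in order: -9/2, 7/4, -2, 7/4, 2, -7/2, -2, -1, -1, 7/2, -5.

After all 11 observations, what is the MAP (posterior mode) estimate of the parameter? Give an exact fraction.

obs 1: x=-9/2 → posterior Normal(-283/102, 56/51)
obs 2: x=7/4 → posterior Normal(-321/344, 28/43)
obs 3: x=-2 → posterior Normal(-601/484, 56/121)
obs 4: x=7/4 → posterior Normal(-89/156, 14/39)
obs 5: x=2 → posterior Normal(-19/191, 56/191)
obs 6: x=-7/2 → posterior Normal(-283/452, 28/113)
obs 7: x=-2 → posterior Normal(-47/58, 56/261)
obs 8: x=-1 → posterior Normal(-493/592, 7/37)
obs 9: x=-1 → posterior Normal(-563/662, 56/331)
obs 10: x=7/2 → posterior Normal(-53/122, 28/183)
obs 11: x=-5 → posterior Normal(-334/401, 56/401)

-334/401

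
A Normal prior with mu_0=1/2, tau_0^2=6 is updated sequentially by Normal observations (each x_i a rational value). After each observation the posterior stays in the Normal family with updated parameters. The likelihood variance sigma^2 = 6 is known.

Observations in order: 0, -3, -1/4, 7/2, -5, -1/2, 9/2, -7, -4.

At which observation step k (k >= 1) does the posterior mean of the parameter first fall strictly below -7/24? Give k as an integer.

k = 2

obs 1: x=0 → posterior Normal(1/4, 3)
obs 2: x=-3 → posterior Normal(-5/6, 2)
obs 3: x=-1/4 → posterior Normal(-11/16, 3/2)
obs 4: x=7/2 → posterior Normal(3/20, 6/5)
obs 5: x=-5 → posterior Normal(-17/24, 1)
obs 6: x=-1/2 → posterior Normal(-19/28, 6/7)
obs 7: x=9/2 → posterior Normal(-1/32, 3/4)
obs 8: x=-7 → posterior Normal(-29/36, 2/3)
obs 9: x=-4 → posterior Normal(-9/8, 3/5)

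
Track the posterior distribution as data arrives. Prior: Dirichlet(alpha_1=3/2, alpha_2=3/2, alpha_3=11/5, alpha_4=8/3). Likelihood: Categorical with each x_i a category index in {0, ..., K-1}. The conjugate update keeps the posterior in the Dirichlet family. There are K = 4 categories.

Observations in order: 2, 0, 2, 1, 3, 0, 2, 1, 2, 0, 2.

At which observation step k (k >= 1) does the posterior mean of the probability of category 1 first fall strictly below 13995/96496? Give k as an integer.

k = 3

obs 1: x=2 → posterior Dirichlet(3/2, 3/2, 16/5, 8/3)
obs 2: x=0 → posterior Dirichlet(5/2, 3/2, 16/5, 8/3)
obs 3: x=2 → posterior Dirichlet(5/2, 3/2, 21/5, 8/3)
obs 4: x=1 → posterior Dirichlet(5/2, 5/2, 21/5, 8/3)
obs 5: x=3 → posterior Dirichlet(5/2, 5/2, 21/5, 11/3)
obs 6: x=0 → posterior Dirichlet(7/2, 5/2, 21/5, 11/3)
obs 7: x=2 → posterior Dirichlet(7/2, 5/2, 26/5, 11/3)
obs 8: x=1 → posterior Dirichlet(7/2, 7/2, 26/5, 11/3)
obs 9: x=2 → posterior Dirichlet(7/2, 7/2, 31/5, 11/3)
obs 10: x=0 → posterior Dirichlet(9/2, 7/2, 31/5, 11/3)
obs 11: x=2 → posterior Dirichlet(9/2, 7/2, 36/5, 11/3)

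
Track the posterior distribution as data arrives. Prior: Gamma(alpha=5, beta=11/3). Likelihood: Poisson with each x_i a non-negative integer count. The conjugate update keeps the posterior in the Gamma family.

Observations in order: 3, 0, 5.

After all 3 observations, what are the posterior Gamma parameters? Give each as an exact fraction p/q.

obs 1: x=3 → posterior Gamma(8, 14/3)
obs 2: x=0 → posterior Gamma(8, 17/3)
obs 3: x=5 → posterior Gamma(13, 20/3)

alpha=13, beta=20/3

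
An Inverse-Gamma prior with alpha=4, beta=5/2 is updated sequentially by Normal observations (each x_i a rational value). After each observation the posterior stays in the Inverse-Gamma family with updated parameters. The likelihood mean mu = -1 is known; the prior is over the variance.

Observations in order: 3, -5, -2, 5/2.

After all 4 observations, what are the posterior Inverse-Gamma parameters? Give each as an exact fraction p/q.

alpha=6, beta=201/8

obs 1: x=3 → posterior Inverse-Gamma(9/2, 21/2)
obs 2: x=-5 → posterior Inverse-Gamma(5, 37/2)
obs 3: x=-2 → posterior Inverse-Gamma(11/2, 19)
obs 4: x=5/2 → posterior Inverse-Gamma(6, 201/8)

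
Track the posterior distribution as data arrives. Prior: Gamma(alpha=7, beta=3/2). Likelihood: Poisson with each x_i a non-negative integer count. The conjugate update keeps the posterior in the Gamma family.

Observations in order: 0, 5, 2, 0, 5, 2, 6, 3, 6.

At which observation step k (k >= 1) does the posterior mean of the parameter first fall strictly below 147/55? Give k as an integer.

obs 1: x=0 → posterior Gamma(7, 5/2)
obs 2: x=5 → posterior Gamma(12, 7/2)
obs 3: x=2 → posterior Gamma(14, 9/2)
obs 4: x=0 → posterior Gamma(14, 11/2)
obs 5: x=5 → posterior Gamma(19, 13/2)
obs 6: x=2 → posterior Gamma(21, 15/2)
obs 7: x=6 → posterior Gamma(27, 17/2)
obs 8: x=3 → posterior Gamma(30, 19/2)
obs 9: x=6 → posterior Gamma(36, 21/2)

k = 4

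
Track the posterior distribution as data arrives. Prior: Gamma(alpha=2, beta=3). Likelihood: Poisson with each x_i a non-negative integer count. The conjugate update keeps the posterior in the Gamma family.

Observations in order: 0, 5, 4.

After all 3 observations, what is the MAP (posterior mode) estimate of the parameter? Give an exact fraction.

obs 1: x=0 → posterior Gamma(2, 4)
obs 2: x=5 → posterior Gamma(7, 5)
obs 3: x=4 → posterior Gamma(11, 6)

5/3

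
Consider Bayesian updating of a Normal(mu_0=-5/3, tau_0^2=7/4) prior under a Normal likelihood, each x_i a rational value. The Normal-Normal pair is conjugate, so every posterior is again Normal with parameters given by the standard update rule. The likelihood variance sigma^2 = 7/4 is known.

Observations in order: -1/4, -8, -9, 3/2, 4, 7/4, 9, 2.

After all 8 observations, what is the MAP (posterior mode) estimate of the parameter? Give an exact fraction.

obs 1: x=-1/4 → posterior Normal(-23/24, 7/8)
obs 2: x=-8 → posterior Normal(-119/36, 7/12)
obs 3: x=-9 → posterior Normal(-227/48, 7/16)
obs 4: x=3/2 → posterior Normal(-209/60, 7/20)
obs 5: x=4 → posterior Normal(-161/72, 7/24)
obs 6: x=7/4 → posterior Normal(-5/3, 1/4)
obs 7: x=9 → posterior Normal(-1/3, 7/32)
obs 8: x=2 → posterior Normal(-2/27, 7/36)

-2/27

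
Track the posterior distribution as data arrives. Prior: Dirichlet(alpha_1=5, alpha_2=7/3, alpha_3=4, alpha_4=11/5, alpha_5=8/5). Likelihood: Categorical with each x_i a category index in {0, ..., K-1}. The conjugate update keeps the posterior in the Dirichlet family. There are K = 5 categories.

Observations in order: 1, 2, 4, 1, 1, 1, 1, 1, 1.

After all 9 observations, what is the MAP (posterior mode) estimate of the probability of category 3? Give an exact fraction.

obs 1: x=1 → posterior Dirichlet(5, 10/3, 4, 11/5, 8/5)
obs 2: x=2 → posterior Dirichlet(5, 10/3, 5, 11/5, 8/5)
obs 3: x=4 → posterior Dirichlet(5, 10/3, 5, 11/5, 13/5)
obs 4: x=1 → posterior Dirichlet(5, 13/3, 5, 11/5, 13/5)
obs 5: x=1 → posterior Dirichlet(5, 16/3, 5, 11/5, 13/5)
obs 6: x=1 → posterior Dirichlet(5, 19/3, 5, 11/5, 13/5)
obs 7: x=1 → posterior Dirichlet(5, 22/3, 5, 11/5, 13/5)
obs 8: x=1 → posterior Dirichlet(5, 25/3, 5, 11/5, 13/5)
obs 9: x=1 → posterior Dirichlet(5, 28/3, 5, 11/5, 13/5)

18/287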